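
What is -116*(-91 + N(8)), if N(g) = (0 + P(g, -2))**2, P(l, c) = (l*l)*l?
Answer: -30398148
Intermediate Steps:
P(l, c) = l**3 (P(l, c) = l**2*l = l**3)
N(g) = g**6 (N(g) = (0 + g**3)**2 = (g**3)**2 = g**6)
-116*(-91 + N(8)) = -116*(-91 + 8**6) = -116*(-91 + 262144) = -116*262053 = -30398148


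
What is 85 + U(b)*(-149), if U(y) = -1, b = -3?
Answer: 234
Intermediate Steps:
85 + U(b)*(-149) = 85 - 1*(-149) = 85 + 149 = 234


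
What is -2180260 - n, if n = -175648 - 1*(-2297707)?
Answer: -4302319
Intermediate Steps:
n = 2122059 (n = -175648 + 2297707 = 2122059)
-2180260 - n = -2180260 - 1*2122059 = -2180260 - 2122059 = -4302319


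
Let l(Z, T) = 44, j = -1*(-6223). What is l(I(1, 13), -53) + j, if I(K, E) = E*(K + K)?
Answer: 6267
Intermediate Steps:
I(K, E) = 2*E*K (I(K, E) = E*(2*K) = 2*E*K)
j = 6223
l(I(1, 13), -53) + j = 44 + 6223 = 6267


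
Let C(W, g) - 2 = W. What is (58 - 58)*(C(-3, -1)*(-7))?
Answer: 0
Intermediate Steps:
C(W, g) = 2 + W
(58 - 58)*(C(-3, -1)*(-7)) = (58 - 58)*((2 - 3)*(-7)) = 0*(-1*(-7)) = 0*7 = 0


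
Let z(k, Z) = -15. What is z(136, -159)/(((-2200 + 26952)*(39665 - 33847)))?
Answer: -15/144007136 ≈ -1.0416e-7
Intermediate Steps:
z(136, -159)/(((-2200 + 26952)*(39665 - 33847))) = -15*1/((-2200 + 26952)*(39665 - 33847)) = -15/(24752*5818) = -15/144007136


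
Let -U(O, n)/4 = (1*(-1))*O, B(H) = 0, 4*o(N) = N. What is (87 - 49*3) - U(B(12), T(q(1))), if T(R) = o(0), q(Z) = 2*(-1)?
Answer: -60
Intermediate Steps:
q(Z) = -2
o(N) = N/4
T(R) = 0 (T(R) = (1/4)*0 = 0)
U(O, n) = 4*O (U(O, n) = -4*1*(-1)*O = -(-4)*O = 4*O)
(87 - 49*3) - U(B(12), T(q(1))) = (87 - 49*3) - 4*0 = (87 - 147) - 1*0 = -60 + 0 = -60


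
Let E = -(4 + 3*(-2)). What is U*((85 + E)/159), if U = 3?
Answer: 87/53 ≈ 1.6415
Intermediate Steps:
E = 2 (E = -(4 - 6) = -1*(-2) = 2)
U*((85 + E)/159) = 3*((85 + 2)/159) = 3*(87*(1/159)) = 3*(29/53) = 87/53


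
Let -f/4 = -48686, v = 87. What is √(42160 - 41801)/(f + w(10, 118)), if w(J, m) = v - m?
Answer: √359/194713 ≈ 9.7309e-5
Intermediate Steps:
w(J, m) = 87 - m
f = 194744 (f = -4*(-48686) = 194744)
√(42160 - 41801)/(f + w(10, 118)) = √(42160 - 41801)/(194744 + (87 - 1*118)) = √359/(194744 + (87 - 118)) = √359/(194744 - 31) = √359/194713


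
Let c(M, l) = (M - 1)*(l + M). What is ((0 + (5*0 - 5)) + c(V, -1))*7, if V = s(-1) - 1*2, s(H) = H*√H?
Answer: 21 + 42*I ≈ 21.0 + 42.0*I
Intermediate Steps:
s(H) = H^(3/2)
V = -2 - I (V = (-1)^(3/2) - 1*2 = -I - 2 = -2 - I ≈ -2.0 - 1.0*I)
c(M, l) = (-1 + M)*(M + l)
((0 + (5*0 - 5)) + c(V, -1))*7 = ((0 + (5*0 - 5)) + ((-2 - I)² - (-2 - I) - 1*(-1) + (-2 - I)*(-1)))*7 = ((0 + (0 - 5)) + ((-2 - I)² + (2 + I) + 1 + (2 + I)))*7 = ((0 - 5) + (5 + (-2 - I)² + 2*I))*7 = (-5 + (5 + (-2 - I)² + 2*I))*7 = ((-2 - I)² + 2*I)*7 = 7*(-2 - I)² + 14*I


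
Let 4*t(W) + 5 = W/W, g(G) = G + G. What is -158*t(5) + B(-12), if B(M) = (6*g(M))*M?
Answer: 1886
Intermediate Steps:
g(G) = 2*G
B(M) = 12*M² (B(M) = (6*(2*M))*M = (12*M)*M = 12*M²)
t(W) = -1 (t(W) = -5/4 + (W/W)/4 = -5/4 + (¼)*1 = -5/4 + ¼ = -1)
-158*t(5) + B(-12) = -158*(-1) + 12*(-12)² = 158 + 12*144 = 158 + 1728 = 1886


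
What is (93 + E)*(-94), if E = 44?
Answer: -12878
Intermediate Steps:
(93 + E)*(-94) = (93 + 44)*(-94) = 137*(-94) = -12878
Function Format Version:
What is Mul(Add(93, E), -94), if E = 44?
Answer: -12878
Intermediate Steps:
Mul(Add(93, E), -94) = Mul(Add(93, 44), -94) = Mul(137, -94) = -12878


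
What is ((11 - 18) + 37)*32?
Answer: 960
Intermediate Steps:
((11 - 18) + 37)*32 = (-7 + 37)*32 = 30*32 = 960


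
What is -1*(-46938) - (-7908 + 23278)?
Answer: 31568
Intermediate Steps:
-1*(-46938) - (-7908 + 23278) = 46938 - 1*15370 = 46938 - 15370 = 31568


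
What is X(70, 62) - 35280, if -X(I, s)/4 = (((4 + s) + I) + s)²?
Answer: -192096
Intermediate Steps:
X(I, s) = -4*(4 + I + 2*s)² (X(I, s) = -4*(((4 + s) + I) + s)² = -4*((4 + I + s) + s)² = -4*(4 + I + 2*s)²)
X(70, 62) - 35280 = -4*(4 + 70 + 2*62)² - 35280 = -4*(4 + 70 + 124)² - 35280 = -4*198² - 35280 = -4*39204 - 35280 = -156816 - 35280 = -192096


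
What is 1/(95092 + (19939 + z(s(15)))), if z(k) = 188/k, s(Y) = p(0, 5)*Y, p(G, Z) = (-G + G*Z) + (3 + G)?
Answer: 45/5176583 ≈ 8.6930e-6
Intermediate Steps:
p(G, Z) = 3 + G*Z
s(Y) = 3*Y (s(Y) = (3 + 0*5)*Y = (3 + 0)*Y = 3*Y)
1/(95092 + (19939 + z(s(15)))) = 1/(95092 + (19939 + 188/((3*15)))) = 1/(95092 + (19939 + 188/45)) = 1/(95092 + 897443/45) = 1/(5176583/45) = 45/5176583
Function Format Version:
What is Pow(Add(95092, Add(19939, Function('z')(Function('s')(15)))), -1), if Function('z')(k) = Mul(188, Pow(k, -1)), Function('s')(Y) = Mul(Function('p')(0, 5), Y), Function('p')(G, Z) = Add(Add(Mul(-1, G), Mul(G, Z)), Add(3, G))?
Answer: Rational(45, 5176583) ≈ 8.6930e-6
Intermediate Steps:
Function('p')(G, Z) = Add(3, Mul(G, Z))
Function('s')(Y) = Mul(3, Y) (Function('s')(Y) = Mul(Add(3, Mul(0, 5)), Y) = Mul(Add(3, 0), Y) = Mul(3, Y))
Pow(Add(95092, Add(19939, Function('z')(Function('s')(15)))), -1) = Pow(Add(95092, Add(19939, Mul(188, Pow(Mul(3, 15), -1)))), -1) = Pow(Add(95092, Add(19939, Mul(188, Pow(45, -1)))), -1) = Pow(Add(95092, Add(19939, Mul(188, Rational(1, 45)))), -1) = Pow(Add(95092, Add(19939, Rational(188, 45))), -1) = Pow(Add(95092, Rational(897443, 45)), -1) = Pow(Rational(5176583, 45), -1) = Rational(45, 5176583)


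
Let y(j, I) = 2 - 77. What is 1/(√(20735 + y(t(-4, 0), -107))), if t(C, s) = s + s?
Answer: √5165/10330 ≈ 0.0069572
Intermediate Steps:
t(C, s) = 2*s
y(j, I) = -75
1/(√(20735 + y(t(-4, 0), -107))) = 1/(√(20735 - 75)) = 1/(√20660) = 1/(2*√5165) = √5165/10330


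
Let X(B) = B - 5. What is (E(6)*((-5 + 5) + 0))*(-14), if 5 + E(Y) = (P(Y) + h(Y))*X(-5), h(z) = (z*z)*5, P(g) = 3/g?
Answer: 0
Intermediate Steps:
X(B) = -5 + B
h(z) = 5*z**2 (h(z) = z**2*5 = 5*z**2)
E(Y) = -5 - 50*Y**2 - 30/Y (E(Y) = -5 + (3/Y + 5*Y**2)*(-5 - 5) = -5 + (3/Y + 5*Y**2)*(-10) = -5 + (-50*Y**2 - 30/Y) = -5 - 50*Y**2 - 30/Y)
(E(6)*((-5 + 5) + 0))*(-14) = ((-5 - 50*6**2 - 30/6)*((-5 + 5) + 0))*(-14) = ((-5 - 50*36 - 30*1/6)*(0 + 0))*(-14) = ((-5 - 1800 - 5)*0)*(-14) = -1810*0*(-14) = 0*(-14) = 0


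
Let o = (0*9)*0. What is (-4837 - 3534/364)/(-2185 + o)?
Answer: 882101/397670 ≈ 2.2182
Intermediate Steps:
o = 0 (o = 0*0 = 0)
(-4837 - 3534/364)/(-2185 + o) = (-4837 - 3534/364)/(-2185 + 0) = (-4837 - 3534*1/364)/(-2185) = (-4837 - 1767/182)*(-1/2185) = -882101/182*(-1/2185) = 882101/397670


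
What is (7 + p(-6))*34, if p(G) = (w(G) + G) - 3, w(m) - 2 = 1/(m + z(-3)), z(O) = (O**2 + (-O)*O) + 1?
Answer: -34/5 ≈ -6.8000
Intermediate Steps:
z(O) = 1 (z(O) = (O**2 - O**2) + 1 = 0 + 1 = 1)
w(m) = 2 + 1/(1 + m) (w(m) = 2 + 1/(m + 1) = 2 + 1/(1 + m))
p(G) = -3 + G + (3 + 2*G)/(1 + G) (p(G) = ((3 + 2*G)/(1 + G) + G) - 3 = (G + (3 + 2*G)/(1 + G)) - 3 = -3 + G + (3 + 2*G)/(1 + G))
(7 + p(-6))*34 = (7 + (-6)**2/(1 - 6))*34 = (7 + 36/(-5))*34 = (7 + 36*(-1/5))*34 = (7 - 36/5)*34 = -1/5*34 = -34/5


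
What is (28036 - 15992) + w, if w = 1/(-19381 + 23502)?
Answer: 49633325/4121 ≈ 12044.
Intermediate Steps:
w = 1/4121 ≈ 0.00024266
(28036 - 15992) + w = (28036 - 15992) + 1/4121 = 12044 + 1/4121 = 49633325/4121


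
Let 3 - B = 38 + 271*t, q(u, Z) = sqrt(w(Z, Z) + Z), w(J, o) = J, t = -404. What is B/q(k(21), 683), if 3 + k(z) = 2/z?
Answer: 109449*sqrt(1366)/1366 ≈ 2961.3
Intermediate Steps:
k(z) = -3 + 2/z
q(u, Z) = sqrt(2)*sqrt(Z) (q(u, Z) = sqrt(Z + Z) = sqrt(2*Z) = sqrt(2)*sqrt(Z))
B = 109449 (B = 3 - (38 + 271*(-404)) = 3 - (38 - 109484) = 3 - 1*(-109446) = 3 + 109446 = 109449)
B/q(k(21), 683) = 109449/((sqrt(2)*sqrt(683))) = 109449/(sqrt(1366)) = 109449*(sqrt(1366)/1366) = 109449*sqrt(1366)/1366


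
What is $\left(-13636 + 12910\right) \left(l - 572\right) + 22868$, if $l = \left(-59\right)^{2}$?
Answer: $-2089066$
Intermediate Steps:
$l = 3481$
$\left(-13636 + 12910\right) \left(l - 572\right) + 22868 = \left(-13636 + 12910\right) \left(3481 - 572\right) + 22868 = \left(-726\right) 2909 + 22868 = -2111934 + 22868 = -2089066$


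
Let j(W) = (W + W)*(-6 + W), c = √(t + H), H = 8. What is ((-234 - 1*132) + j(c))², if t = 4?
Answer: 118692 + 16416*√3 ≈ 1.4713e+5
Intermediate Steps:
c = 2*√3 (c = √(4 + 8) = √12 = 2*√3 ≈ 3.4641)
j(W) = 2*W*(-6 + W) (j(W) = (2*W)*(-6 + W) = 2*W*(-6 + W))
((-234 - 1*132) + j(c))² = ((-234 - 1*132) + 2*(2*√3)*(-6 + 2*√3))² = ((-234 - 132) + 4*√3*(-6 + 2*√3))² = (-366 + 4*√3*(-6 + 2*√3))²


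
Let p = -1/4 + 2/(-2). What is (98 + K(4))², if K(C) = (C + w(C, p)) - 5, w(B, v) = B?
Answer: 10201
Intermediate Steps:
p = -5/4 (p = -1*¼ + 2*(-½) = -¼ - 1 = -5/4 ≈ -1.2500)
K(C) = -5 + 2*C (K(C) = (C + C) - 5 = 2*C - 5 = -5 + 2*C)
(98 + K(4))² = (98 + (-5 + 2*4))² = (98 + (-5 + 8))² = (98 + 3)² = 101² = 10201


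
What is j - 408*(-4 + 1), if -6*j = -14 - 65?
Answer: 7423/6 ≈ 1237.2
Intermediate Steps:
j = 79/6 (j = -(-14 - 65)/6 = -1/6*(-79) = 79/6 ≈ 13.167)
j - 408*(-4 + 1) = 79/6 - 408*(-4 + 1) = 79/6 - 408*(-3) = 79/6 - 136*(-9) = 79/6 + 1224 = 7423/6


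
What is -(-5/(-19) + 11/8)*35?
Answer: -8715/152 ≈ -57.336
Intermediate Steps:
-(-5/(-19) + 11/8)*35 = -(-5*(-1/19) + 11*(1/8))*35 = -(5/19 + 11/8)*35 = -1*249/152*35 = -249/152*35 = -8715/152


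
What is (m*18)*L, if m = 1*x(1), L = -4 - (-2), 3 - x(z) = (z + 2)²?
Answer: 216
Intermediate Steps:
x(z) = 3 - (2 + z)² (x(z) = 3 - (z + 2)² = 3 - (2 + z)²)
L = -2 (L = -4 - 1*(-2) = -4 + 2 = -2)
m = -6 (m = 1*(3 - (2 + 1)²) = 1*(3 - 1*3²) = 1*(3 - 1*9) = 1*(3 - 9) = 1*(-6) = -6)
(m*18)*L = -6*18*(-2) = -108*(-2) = 216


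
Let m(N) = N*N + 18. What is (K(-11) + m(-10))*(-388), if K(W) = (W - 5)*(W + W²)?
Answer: 637096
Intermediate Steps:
m(N) = 18 + N² (m(N) = N² + 18 = 18 + N²)
K(W) = (-5 + W)*(W + W²)
(K(-11) + m(-10))*(-388) = (-11*(-5 + (-11)² - 4*(-11)) + (18 + (-10)²))*(-388) = (-11*(-5 + 121 + 44) + (18 + 100))*(-388) = (-11*160 + 118)*(-388) = (-1760 + 118)*(-388) = -1642*(-388) = 637096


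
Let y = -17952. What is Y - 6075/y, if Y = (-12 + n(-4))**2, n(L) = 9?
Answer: 55881/5984 ≈ 9.3384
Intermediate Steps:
Y = 9 (Y = (-12 + 9)**2 = (-3)**2 = 9)
Y - 6075/y = 9 - 6075/(-17952) = 9 - 6075*(-1/17952) = 9 + 2025/5984 = 55881/5984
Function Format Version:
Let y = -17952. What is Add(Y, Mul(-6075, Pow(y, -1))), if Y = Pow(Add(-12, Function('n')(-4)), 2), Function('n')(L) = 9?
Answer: Rational(55881, 5984) ≈ 9.3384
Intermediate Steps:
Y = 9 (Y = Pow(Add(-12, 9), 2) = Pow(-3, 2) = 9)
Add(Y, Mul(-6075, Pow(y, -1))) = Add(9, Mul(-6075, Pow(-17952, -1))) = Add(9, Mul(-6075, Rational(-1, 17952))) = Add(9, Rational(2025, 5984)) = Rational(55881, 5984)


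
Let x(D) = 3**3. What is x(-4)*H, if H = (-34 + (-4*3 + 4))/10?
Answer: -567/5 ≈ -113.40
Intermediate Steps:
x(D) = 27
H = -21/5 (H = (-34 + (-12 + 4))*(1/10) = (-34 - 8)*(1/10) = -42*1/10 = -21/5 ≈ -4.2000)
x(-4)*H = 27*(-21/5) = -567/5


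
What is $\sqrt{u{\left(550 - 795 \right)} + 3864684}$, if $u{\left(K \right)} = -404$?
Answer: $2 \sqrt{966070} \approx 1965.8$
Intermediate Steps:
$\sqrt{u{\left(550 - 795 \right)} + 3864684} = \sqrt{-404 + 3864684} = \sqrt{3864280} = 2 \sqrt{966070}$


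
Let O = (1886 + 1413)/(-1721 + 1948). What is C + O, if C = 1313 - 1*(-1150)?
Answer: 562400/227 ≈ 2477.5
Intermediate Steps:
C = 2463 (C = 1313 + 1150 = 2463)
O = 3299/227 ≈ 14.533
C + O = 2463 + 3299/227 = 562400/227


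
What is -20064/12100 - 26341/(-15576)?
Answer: 12829/389400 ≈ 0.032946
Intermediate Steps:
-20064/12100 - 26341/(-15576) = -20064*1/12100 - 26341*(-1/15576) = -456/275 + 26341/15576 = 12829/389400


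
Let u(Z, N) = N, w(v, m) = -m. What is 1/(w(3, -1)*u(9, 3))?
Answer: ⅓ ≈ 0.33333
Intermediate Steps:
1/(w(3, -1)*u(9, 3)) = 1/(-1*(-1)*3) = 1/(1*3) = 1/3 = ⅓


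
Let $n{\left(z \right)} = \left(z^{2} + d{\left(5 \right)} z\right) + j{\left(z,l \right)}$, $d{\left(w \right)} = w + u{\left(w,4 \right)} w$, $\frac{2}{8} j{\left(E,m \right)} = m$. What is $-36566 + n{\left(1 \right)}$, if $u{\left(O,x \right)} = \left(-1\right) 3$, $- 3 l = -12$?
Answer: $-36559$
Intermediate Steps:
$l = 4$ ($l = \left(- \frac{1}{3}\right) \left(-12\right) = 4$)
$j{\left(E,m \right)} = 4 m$
$u{\left(O,x \right)} = -3$
$d{\left(w \right)} = - 2 w$ ($d{\left(w \right)} = w - 3 w = - 2 w$)
$n{\left(z \right)} = 16 + z^{2} - 10 z$ ($n{\left(z \right)} = \left(z^{2} + \left(-2\right) 5 z\right) + 4 \cdot 4 = \left(z^{2} - 10 z\right) + 16 = 16 + z^{2} - 10 z$)
$-36566 + n{\left(1 \right)} = -36566 + \left(16 + 1^{2} - 10\right) = -36566 + \left(16 + 1 - 10\right) = -36566 + 7 = -36559$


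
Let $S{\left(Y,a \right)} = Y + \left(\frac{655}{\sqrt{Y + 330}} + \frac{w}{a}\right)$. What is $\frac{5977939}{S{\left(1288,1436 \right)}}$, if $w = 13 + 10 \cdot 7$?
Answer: $\frac{12845299427039414236}{2767315591468809} - \frac{4037120042797160 \sqrt{1618}}{2767315591468809} \approx 4583.1$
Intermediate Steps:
$w = 83$ ($w = 13 + 70 = 83$)
$S{\left(Y,a \right)} = Y + \frac{83}{a} + \frac{655}{\sqrt{330 + Y}}$ ($S{\left(Y,a \right)} = Y + \left(\frac{655}{\sqrt{Y + 330}} + \frac{83}{a}\right) = Y + \left(\frac{655}{\sqrt{330 + Y}} + \frac{83}{a}\right) = Y + \left(\frac{83}{a} + \frac{655}{\sqrt{330 + Y}}\right) = Y + \frac{83}{a} + \frac{655}{\sqrt{330 + Y}}$)
$\frac{5977939}{S{\left(1288,1436 \right)}} = \frac{5977939}{1288 + \frac{83}{1436} + \frac{655}{\sqrt{330 + 1288}}} = \frac{5977939}{1288 + 83 \cdot \frac{1}{1436} + \frac{655}{\sqrt{1618}}} = \frac{5977939}{1288 + \frac{83}{1436} + 655 \frac{\sqrt{1618}}{1618}} = \frac{5977939}{1288 + \frac{83}{1436} + \frac{655 \sqrt{1618}}{1618}} = \frac{5977939}{\frac{1849651}{1436} + \frac{655 \sqrt{1618}}{1618}}$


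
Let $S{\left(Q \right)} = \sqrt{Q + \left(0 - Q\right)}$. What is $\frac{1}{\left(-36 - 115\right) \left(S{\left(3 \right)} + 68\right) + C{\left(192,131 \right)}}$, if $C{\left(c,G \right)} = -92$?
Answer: $- \frac{1}{10360} \approx -9.6525 \cdot 10^{-5}$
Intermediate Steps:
$S{\left(Q \right)} = 0$ ($S{\left(Q \right)} = \sqrt{Q - Q} = \sqrt{0} = 0$)
$\frac{1}{\left(-36 - 115\right) \left(S{\left(3 \right)} + 68\right) + C{\left(192,131 \right)}} = \frac{1}{\left(-36 - 115\right) \left(0 + 68\right) - 92} = \frac{1}{\left(-151\right) 68 - 92} = \frac{1}{-10268 - 92} = \frac{1}{-10360} = - \frac{1}{10360}$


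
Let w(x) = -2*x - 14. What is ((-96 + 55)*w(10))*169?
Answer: 235586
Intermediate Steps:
w(x) = -14 - 2*x
((-96 + 55)*w(10))*169 = ((-96 + 55)*(-14 - 2*10))*169 = -41*(-14 - 20)*169 = -41*(-34)*169 = 1394*169 = 235586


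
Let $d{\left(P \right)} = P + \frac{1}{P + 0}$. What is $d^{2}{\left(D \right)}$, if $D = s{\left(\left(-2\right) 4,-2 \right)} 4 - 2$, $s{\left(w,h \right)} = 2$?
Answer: $\frac{1369}{36} \approx 38.028$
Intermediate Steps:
$D = 6$ ($D = 2 \cdot 4 - 2 = 8 - 2 = 6$)
$d{\left(P \right)} = P + \frac{1}{P}$
$d^{2}{\left(D \right)} = \left(6 + \frac{1}{6}\right)^{2} = \left(\frac{37}{6}\right)^{2} = \frac{1369}{36}$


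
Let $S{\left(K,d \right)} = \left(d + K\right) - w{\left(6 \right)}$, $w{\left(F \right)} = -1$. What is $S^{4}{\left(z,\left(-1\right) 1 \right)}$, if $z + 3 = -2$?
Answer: $625$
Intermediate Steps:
$z = -5$ ($z = -3 - 2 = -5$)
$S{\left(K,d \right)} = 1 + K + d$ ($S{\left(K,d \right)} = \left(d + K\right) - -1 = \left(K + d\right) + 1 = 1 + K + d$)
$S^{4}{\left(z,\left(-1\right) 1 \right)} = \left(1 - 5 - 1\right)^{4} = \left(-5\right)^{4} = 625$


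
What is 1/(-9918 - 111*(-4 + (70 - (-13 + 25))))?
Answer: -1/15912 ≈ -6.2846e-5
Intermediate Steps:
1/(-9918 - 111*(-4 + (70 - (-13 + 25)))) = 1/(-9918 - 111*(-4 + (70 - 1*12))) = 1/(-9918 - 111*(-4 + (70 - 12))) = 1/(-9918 - 111*(-4 + 58)) = 1/(-9918 - 111*54) = 1/(-9918 - 5994) = 1/(-15912) = -1/15912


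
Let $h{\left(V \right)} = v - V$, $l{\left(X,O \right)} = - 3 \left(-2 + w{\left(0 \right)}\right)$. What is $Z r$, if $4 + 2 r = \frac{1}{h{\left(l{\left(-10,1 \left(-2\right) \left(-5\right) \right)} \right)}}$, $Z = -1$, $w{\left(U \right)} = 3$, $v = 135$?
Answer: $\frac{551}{276} \approx 1.9964$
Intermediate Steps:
$l{\left(X,O \right)} = -3$ ($l{\left(X,O \right)} = - 3 \left(-2 + 3\right) = \left(-3\right) 1 = -3$)
$h{\left(V \right)} = 135 - V$
$r = - \frac{551}{276}$ ($r = -2 + \frac{1}{2 \left(135 - -3\right)} = -2 + \frac{1}{2 \left(135 + 3\right)} = -2 + \frac{1}{2 \cdot 138} = -2 + \frac{1}{2} \cdot \frac{1}{138} = -2 + \frac{1}{276} = - \frac{551}{276} \approx -1.9964$)
$Z r = \left(-1\right) \left(- \frac{551}{276}\right) = \frac{551}{276}$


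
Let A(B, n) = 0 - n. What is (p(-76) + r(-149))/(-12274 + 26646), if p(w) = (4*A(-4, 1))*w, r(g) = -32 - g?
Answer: 421/14372 ≈ 0.029293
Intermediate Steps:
A(B, n) = -n
p(w) = -4*w (p(w) = (4*(-1*1))*w = (4*(-1))*w = -4*w)
(p(-76) + r(-149))/(-12274 + 26646) = (-4*(-76) + (-32 - 1*(-149)))/(-12274 + 26646) = (304 + (-32 + 149))/14372 = (304 + 117)*(1/14372) = 421*(1/14372) = 421/14372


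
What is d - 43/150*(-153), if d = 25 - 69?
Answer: -7/50 ≈ -0.14000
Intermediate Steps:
d = -44
d - 43/150*(-153) = -44 - 43/150*(-153) = -44 + 2193/50 = -7/50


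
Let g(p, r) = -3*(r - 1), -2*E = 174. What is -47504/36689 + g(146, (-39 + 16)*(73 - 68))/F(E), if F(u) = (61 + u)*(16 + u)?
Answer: -37462306/33863947 ≈ -1.1063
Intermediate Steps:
E = -87 (E = -½*174 = -87)
g(p, r) = 3 - 3*r (g(p, r) = -3*(-1 + r) = 3 - 3*r)
F(u) = (16 + u)*(61 + u)
-47504/36689 + g(146, (-39 + 16)*(73 - 68))/F(E) = -47504/36689 + (3 - 3*(-39 + 16)*(73 - 68))/(976 + (-87)² + 77*(-87)) = -47504*1/36689 + (3 - (-69)*5)/(976 + 7569 - 6699) = -47504/36689 + (3 - 3*(-115))/1846 = -47504/36689 + (3 + 345)*(1/1846) = -47504/36689 + 348*(1/1846) = -47504/36689 + 174/923 = -37462306/33863947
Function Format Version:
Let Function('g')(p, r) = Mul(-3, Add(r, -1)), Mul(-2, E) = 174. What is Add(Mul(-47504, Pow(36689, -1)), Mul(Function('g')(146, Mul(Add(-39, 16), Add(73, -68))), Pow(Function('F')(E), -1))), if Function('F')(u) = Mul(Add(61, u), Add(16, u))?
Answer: Rational(-37462306, 33863947) ≈ -1.1063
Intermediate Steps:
E = -87 (E = Mul(Rational(-1, 2), 174) = -87)
Function('g')(p, r) = Add(3, Mul(-3, r)) (Function('g')(p, r) = Mul(-3, Add(-1, r)) = Add(3, Mul(-3, r)))
Function('F')(u) = Mul(Add(16, u), Add(61, u))
Add(Mul(-47504, Pow(36689, -1)), Mul(Function('g')(146, Mul(Add(-39, 16), Add(73, -68))), Pow(Function('F')(E), -1))) = Add(Mul(-47504, Pow(36689, -1)), Mul(Add(3, Mul(-3, Mul(Add(-39, 16), Add(73, -68)))), Pow(Add(976, Pow(-87, 2), Mul(77, -87)), -1))) = Add(Mul(-47504, Rational(1, 36689)), Mul(Add(3, Mul(-3, Mul(-23, 5))), Pow(Add(976, 7569, -6699), -1))) = Add(Rational(-47504, 36689), Mul(Add(3, Mul(-3, -115)), Pow(1846, -1))) = Add(Rational(-47504, 36689), Mul(Add(3, 345), Rational(1, 1846))) = Add(Rational(-47504, 36689), Mul(348, Rational(1, 1846))) = Add(Rational(-47504, 36689), Rational(174, 923)) = Rational(-37462306, 33863947)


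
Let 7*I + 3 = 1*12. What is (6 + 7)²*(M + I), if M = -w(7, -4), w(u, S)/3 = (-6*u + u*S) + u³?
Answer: -967356/7 ≈ -1.3819e+5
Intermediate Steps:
I = 9/7 (I = -3/7 + (1*12)/7 = -3/7 + (⅐)*12 = -3/7 + 12/7 = 9/7 ≈ 1.2857)
w(u, S) = -18*u + 3*u³ + 3*S*u (w(u, S) = 3*((-6*u + u*S) + u³) = 3*((-6*u + S*u) + u³) = 3*(u³ - 6*u + S*u) = -18*u + 3*u³ + 3*S*u)
M = -819 (M = -3*7*(-6 - 4 + 7²) = -3*7*(-6 - 4 + 49) = -3*7*39 = -1*819 = -819)
(6 + 7)²*(M + I) = (6 + 7)²*(-819 + 9/7) = 13²*(-5724/7) = 169*(-5724/7) = -967356/7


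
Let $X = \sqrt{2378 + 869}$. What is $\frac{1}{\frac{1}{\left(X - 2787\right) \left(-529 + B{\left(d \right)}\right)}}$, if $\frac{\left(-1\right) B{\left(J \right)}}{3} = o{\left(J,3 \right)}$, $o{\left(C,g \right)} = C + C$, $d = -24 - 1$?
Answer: $1056273 - 379 \sqrt{3247} \approx 1.0347 \cdot 10^{6}$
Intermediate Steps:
$d = -25$
$o{\left(C,g \right)} = 2 C$
$X = \sqrt{3247} \approx 56.982$
$B{\left(J \right)} = - 6 J$ ($B{\left(J \right)} = - 3 \cdot 2 J = - 6 J$)
$\frac{1}{\frac{1}{\left(X - 2787\right) \left(-529 + B{\left(d \right)}\right)}} = \frac{1}{\frac{1}{\left(\sqrt{3247} - 2787\right) \left(-529 - -150\right)}} = \frac{1}{\frac{1}{\left(-2787 + \sqrt{3247}\right) \left(-529 + 150\right)}} = \frac{1}{\frac{1}{\left(-2787 + \sqrt{3247}\right) \left(-379\right)}} = \frac{1}{\frac{1}{1056273 - 379 \sqrt{3247}}} = 1056273 - 379 \sqrt{3247}$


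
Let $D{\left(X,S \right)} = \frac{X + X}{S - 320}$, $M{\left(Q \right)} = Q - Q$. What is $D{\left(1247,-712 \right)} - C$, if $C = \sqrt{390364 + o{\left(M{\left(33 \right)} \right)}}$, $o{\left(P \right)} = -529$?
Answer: $- \frac{29}{12} - 3 \sqrt{43315} \approx -626.78$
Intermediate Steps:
$M{\left(Q \right)} = 0$
$C = 3 \sqrt{43315}$ ($C = \sqrt{390364 - 529} = \sqrt{389835} = 3 \sqrt{43315} \approx 624.37$)
$D{\left(X,S \right)} = \frac{2 X}{-320 + S}$
$D{\left(1247,-712 \right)} - C = 2 \cdot 1247 \frac{1}{-320 - 712} - 3 \sqrt{43315} = 2 \cdot 1247 \frac{1}{-1032} - 3 \sqrt{43315} = 2 \cdot 1247 \left(- \frac{1}{1032}\right) - 3 \sqrt{43315} = - \frac{29}{12} - 3 \sqrt{43315}$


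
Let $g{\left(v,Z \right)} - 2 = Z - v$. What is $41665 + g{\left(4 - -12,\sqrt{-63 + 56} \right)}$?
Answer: $41651 + i \sqrt{7} \approx 41651.0 + 2.6458 i$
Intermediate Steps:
$g{\left(v,Z \right)} = 2 + Z - v$ ($g{\left(v,Z \right)} = 2 + \left(Z - v\right) = 2 + Z - v$)
$41665 + g{\left(4 - -12,\sqrt{-63 + 56} \right)} = 41665 + \left(2 + \sqrt{-63 + 56} - \left(4 - -12\right)\right) = 41665 + \left(2 + \sqrt{-7} - \left(4 + 12\right)\right) = 41665 + \left(2 + i \sqrt{7} - 16\right) = 41665 - \left(14 - i \sqrt{7}\right) = 41651 + i \sqrt{7}$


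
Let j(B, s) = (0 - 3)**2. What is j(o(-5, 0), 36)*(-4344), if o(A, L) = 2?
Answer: -39096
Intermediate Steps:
j(B, s) = 9 (j(B, s) = (-3)**2 = 9)
j(o(-5, 0), 36)*(-4344) = 9*(-4344) = -39096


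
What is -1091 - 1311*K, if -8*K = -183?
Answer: -248641/8 ≈ -31080.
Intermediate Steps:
K = 183/8 (K = -⅛*(-183) = 183/8 ≈ 22.875)
-1091 - 1311*K = -1091 - 1311*183/8 = -1091 - 239913/8 = -248641/8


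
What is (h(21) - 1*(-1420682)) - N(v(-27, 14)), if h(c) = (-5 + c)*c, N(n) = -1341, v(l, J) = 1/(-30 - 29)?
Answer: 1422359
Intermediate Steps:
v(l, J) = -1/59 (v(l, J) = 1/(-59) = -1/59)
h(c) = c*(-5 + c)
(h(21) - 1*(-1420682)) - N(v(-27, 14)) = (21*(-5 + 21) - 1*(-1420682)) - 1*(-1341) = (21*16 + 1420682) + 1341 = (336 + 1420682) + 1341 = 1421018 + 1341 = 1422359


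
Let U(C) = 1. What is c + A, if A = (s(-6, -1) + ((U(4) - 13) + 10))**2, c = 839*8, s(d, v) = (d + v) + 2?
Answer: 6761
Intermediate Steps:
s(d, v) = 2 + d + v
c = 6712
A = 49 (A = ((2 - 6 - 1) + ((1 - 13) + 10))**2 = (-5 + (-12 + 10))**2 = (-5 - 2)**2 = (-7)**2 = 49)
c + A = 6712 + 49 = 6761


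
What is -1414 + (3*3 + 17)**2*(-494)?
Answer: -335358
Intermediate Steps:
-1414 + (3*3 + 17)**2*(-494) = -1414 + (9 + 17)**2*(-494) = -1414 + 26**2*(-494) = -1414 + 676*(-494) = -1414 - 333944 = -335358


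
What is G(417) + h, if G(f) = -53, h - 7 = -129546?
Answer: -129592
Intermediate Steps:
h = -129539 (h = 7 - 129546 = -129539)
G(417) + h = -53 - 129539 = -129592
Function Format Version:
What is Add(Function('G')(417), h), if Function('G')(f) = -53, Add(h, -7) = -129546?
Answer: -129592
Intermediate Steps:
h = -129539 (h = Add(7, -129546) = -129539)
Add(Function('G')(417), h) = Add(-53, -129539) = -129592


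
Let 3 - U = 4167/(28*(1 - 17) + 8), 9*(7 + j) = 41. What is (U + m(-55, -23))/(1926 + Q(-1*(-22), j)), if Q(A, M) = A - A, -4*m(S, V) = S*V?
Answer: -133663/847440 ≈ -0.15773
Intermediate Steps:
j = -22/9 (j = -7 + (1/9)*41 = -7 + 41/9 = -22/9 ≈ -2.4444)
m(S, V) = -S*V/4
Q(A, M) = 0
U = 5487/440 (U = 3 - 4167/(28*(1 - 17) + 8) = 3 - 4167/(28*(-16) + 8) = 3 - 4167/(-448 + 8) = 3 - 4167/(-440) = 3 - 4167*(-1)/440 = 3 - 1*(-4167/440) = 3 + 4167/440 = 5487/440 ≈ 12.470)
(U + m(-55, -23))/(1926 + Q(-1*(-22), j)) = (5487/440 - 1/4*(-55)*(-23))/(1926 + 0) = (5487/440 - 1265/4)/1926 = -133663/440*1/1926 = -133663/847440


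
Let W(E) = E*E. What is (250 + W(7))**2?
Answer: 89401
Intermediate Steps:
W(E) = E**2
(250 + W(7))**2 = (250 + 7**2)**2 = (250 + 49)**2 = 299**2 = 89401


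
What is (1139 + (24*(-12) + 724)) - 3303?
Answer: -1728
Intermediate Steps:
(1139 + (24*(-12) + 724)) - 3303 = (1139 + (-288 + 724)) - 3303 = (1139 + 436) - 3303 = 1575 - 3303 = -1728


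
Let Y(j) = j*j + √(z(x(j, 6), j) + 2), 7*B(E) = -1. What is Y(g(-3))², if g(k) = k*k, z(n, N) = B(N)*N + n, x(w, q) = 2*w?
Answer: (567 + √917)²/49 ≈ 7280.5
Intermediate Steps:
B(E) = -⅐ (B(E) = (⅐)*(-1) = -⅐)
z(n, N) = n - N/7 (z(n, N) = -N/7 + n = n - N/7)
g(k) = k²
Y(j) = j² + √(2 + 13*j/7) (Y(j) = j*j + √((2*j - j/7) + 2) = j² + √(13*j/7 + 2) = j² + √(2 + 13*j/7))
Y(g(-3))² = (((-3)²)² + √(98 + 91*(-3)²)/7)² = (9² + √(98 + 91*9)/7)² = (81 + √(98 + 819)/7)² = (81 + √917/7)²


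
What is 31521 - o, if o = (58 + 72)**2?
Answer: 14621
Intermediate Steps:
o = 16900 (o = 130**2 = 16900)
31521 - o = 31521 - 1*16900 = 31521 - 16900 = 14621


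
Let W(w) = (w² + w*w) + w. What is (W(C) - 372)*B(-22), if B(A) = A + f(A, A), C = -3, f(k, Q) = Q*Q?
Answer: -164934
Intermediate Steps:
f(k, Q) = Q²
B(A) = A + A²
W(w) = w + 2*w² (W(w) = (w² + w²) + w = 2*w² + w = w + 2*w²)
(W(C) - 372)*B(-22) = (-3*(1 + 2*(-3)) - 372)*(-22*(1 - 22)) = (-3*(1 - 6) - 372)*(-22*(-21)) = (-3*(-5) - 372)*462 = (15 - 372)*462 = -357*462 = -164934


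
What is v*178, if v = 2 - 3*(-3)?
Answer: 1958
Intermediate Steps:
v = 11 (v = 2 + 9 = 11)
v*178 = 11*178 = 1958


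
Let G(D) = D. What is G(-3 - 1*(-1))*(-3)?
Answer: 6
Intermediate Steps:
G(-3 - 1*(-1))*(-3) = (-3 - 1*(-1))*(-3) = (-3 + 1)*(-3) = -2*(-3) = 6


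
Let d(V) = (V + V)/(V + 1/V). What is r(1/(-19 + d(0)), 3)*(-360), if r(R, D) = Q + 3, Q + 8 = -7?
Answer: 4320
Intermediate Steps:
Q = -15 (Q = -8 - 7 = -15)
d(V) = 2*V/(V + 1/V) (d(V) = (2*V)/(V + 1/V) = 2*V/(V + 1/V))
r(R, D) = -12 (r(R, D) = -15 + 3 = -12)
r(1/(-19 + d(0)), 3)*(-360) = -12*(-360) = 4320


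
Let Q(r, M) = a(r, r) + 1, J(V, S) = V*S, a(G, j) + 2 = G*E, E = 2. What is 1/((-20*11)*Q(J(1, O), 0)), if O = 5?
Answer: -1/1980 ≈ -0.00050505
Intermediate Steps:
a(G, j) = -2 + 2*G (a(G, j) = -2 + G*2 = -2 + 2*G)
J(V, S) = S*V
Q(r, M) = -1 + 2*r (Q(r, M) = (-2 + 2*r) + 1 = -1 + 2*r)
1/((-20*11)*Q(J(1, O), 0)) = 1/((-20*11)*(-1 + 2*(5*1))) = 1/(-220*(-1 + 2*5)) = 1/(-220*(-1 + 10)) = 1/(-220*9) = 1/(-1980) = -1/1980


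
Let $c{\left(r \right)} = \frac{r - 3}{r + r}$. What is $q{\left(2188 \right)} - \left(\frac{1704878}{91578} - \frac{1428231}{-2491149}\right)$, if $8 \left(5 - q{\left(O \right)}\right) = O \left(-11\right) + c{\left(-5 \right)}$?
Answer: $\frac{569235359367079}{190112035935} \approx 2994.2$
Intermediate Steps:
$c{\left(r \right)} = \frac{-3 + r}{2 r}$
$q{\left(O \right)} = \frac{49}{10} + \frac{11 O}{8}$ ($q{\left(O \right)} = 5 - \frac{O \left(-11\right) + \frac{-3 - 5}{2 \left(-5\right)}}{8} = 5 - \frac{- 11 O + \frac{1}{2} \left(- \frac{1}{5}\right) \left(-8\right)}{8} = 5 - \frac{- 11 O + \frac{4}{5}}{8} = 5 - \frac{\frac{4}{5} - 11 O}{8} = 5 + \left(- \frac{1}{10} + \frac{11 O}{8}\right) = \frac{49}{10} + \frac{11 O}{8}$)
$q{\left(2188 \right)} - \left(\frac{1704878}{91578} - \frac{1428231}{-2491149}\right) = \left(\frac{49}{10} + \frac{11}{8} \cdot 2188\right) - \left(\frac{1704878}{91578} - \frac{1428231}{-2491149}\right) = \left(\frac{49}{10} + \frac{6017}{2}\right) - \left(1704878 \cdot \frac{1}{91578} - - \frac{476077}{830383}\right) = \frac{15067}{5} - \left(\frac{852439}{45789} + \frac{476077}{830383}\right) = \frac{15067}{5} - \frac{729649943890}{38022407187} = \frac{569235359367079}{190112035935}$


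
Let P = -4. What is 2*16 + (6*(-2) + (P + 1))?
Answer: 17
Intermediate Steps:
2*16 + (6*(-2) + (P + 1)) = 2*16 + (6*(-2) + (-4 + 1)) = 32 + (-12 - 3) = 32 - 15 = 17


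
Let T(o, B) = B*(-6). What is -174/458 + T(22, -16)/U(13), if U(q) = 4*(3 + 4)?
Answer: 4887/1603 ≈ 3.0487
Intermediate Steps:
U(q) = 28 (U(q) = 4*7 = 28)
T(o, B) = -6*B
-174/458 + T(22, -16)/U(13) = -174/458 - 6*(-16)/28 = -174*1/458 + 96*(1/28) = -87/229 + 24/7 = 4887/1603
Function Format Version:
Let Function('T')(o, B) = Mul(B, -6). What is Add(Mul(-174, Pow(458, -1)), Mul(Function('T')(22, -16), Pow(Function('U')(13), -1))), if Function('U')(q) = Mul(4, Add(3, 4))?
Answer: Rational(4887, 1603) ≈ 3.0487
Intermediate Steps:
Function('U')(q) = 28 (Function('U')(q) = Mul(4, 7) = 28)
Function('T')(o, B) = Mul(-6, B)
Add(Mul(-174, Pow(458, -1)), Mul(Function('T')(22, -16), Pow(Function('U')(13), -1))) = Add(Mul(-174, Pow(458, -1)), Mul(Mul(-6, -16), Pow(28, -1))) = Add(Mul(-174, Rational(1, 458)), Mul(96, Rational(1, 28))) = Add(Rational(-87, 229), Rational(24, 7)) = Rational(4887, 1603)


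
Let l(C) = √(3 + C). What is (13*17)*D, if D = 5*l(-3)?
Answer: 0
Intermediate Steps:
D = 0 (D = 5*√(3 - 3) = 5*√0 = 5*0 = 0)
(13*17)*D = (13*17)*0 = 221*0 = 0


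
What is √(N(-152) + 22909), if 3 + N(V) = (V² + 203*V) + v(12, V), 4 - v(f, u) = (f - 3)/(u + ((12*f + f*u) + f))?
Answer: √12552343895/910 ≈ 123.12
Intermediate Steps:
v(f, u) = 4 - (-3 + f)/(u + 13*f + f*u) (v(f, u) = 4 - (f - 3)/(u + ((12*f + f*u) + f)) = 4 - (-3 + f)/(u + (13*f + f*u)) = 4 - (-3 + f)/(u + 13*f + f*u))
N(V) = -3 + V² + 203*V + (615 + 52*V)/(156 + 13*V) (N(V) = -3 + ((V² + 203*V) + (3 + 4*V + 51*12 + 4*12*V)/(V + 13*12 + 12*V)) = -3 + ((V² + 203*V) + (3 + 4*V + 612 + 48*V)/(V + 156 + 12*V)) = -3 + ((V² + 203*V) + (615 + 52*V)/(156 + 13*V)) = -3 + (V² + 203*V + (615 + 52*V)/(156 + 13*V)) = -3 + V² + 203*V + (615 + 52*V)/(156 + 13*V))
√(N(-152) + 22909) = √((147/13 + (-152)³ + 215*(-152)² + 2437*(-152))/(12 - 152) + 22909) = √((147/13 - 3511808 + 215*23104 - 370424)/(-140) + 22909) = √(-(147/13 - 3511808 + 4967360 - 370424)/140 + 22909) = √(-1/140*14106811/13 + 22909) = √(-14106811/1820 + 22909) = √(27587569/1820) = √12552343895/910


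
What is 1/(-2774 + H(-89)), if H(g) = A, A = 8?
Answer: -1/2766 ≈ -0.00036153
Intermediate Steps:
H(g) = 8
1/(-2774 + H(-89)) = 1/(-2774 + 8) = 1/(-2766) = -1/2766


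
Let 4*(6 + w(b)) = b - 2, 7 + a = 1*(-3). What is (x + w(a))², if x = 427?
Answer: 174724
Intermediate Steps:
a = -10 (a = -7 + 1*(-3) = -7 - 3 = -10)
w(b) = -13/2 + b/4 (w(b) = -6 + (b - 2)/4 = -6 + (-2 + b)/4 = -6 + (-½ + b/4) = -13/2 + b/4)
(x + w(a))² = (427 + (-13/2 + (¼)*(-10)))² = (427 + (-13/2 - 5/2))² = (427 - 9)² = 418² = 174724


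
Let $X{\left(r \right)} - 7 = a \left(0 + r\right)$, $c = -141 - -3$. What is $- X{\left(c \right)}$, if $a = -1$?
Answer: $-145$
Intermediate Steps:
$c = -138$ ($c = -141 + 3 = -138$)
$X{\left(r \right)} = 7 - r$ ($X{\left(r \right)} = 7 - \left(0 + r\right) = 7 - r$)
$- X{\left(c \right)} = - (7 - -138) = - (7 + 138) = \left(-1\right) 145 = -145$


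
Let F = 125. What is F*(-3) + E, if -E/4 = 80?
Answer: -695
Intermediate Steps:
E = -320 (E = -4*80 = -320)
F*(-3) + E = 125*(-3) - 320 = -375 - 320 = -695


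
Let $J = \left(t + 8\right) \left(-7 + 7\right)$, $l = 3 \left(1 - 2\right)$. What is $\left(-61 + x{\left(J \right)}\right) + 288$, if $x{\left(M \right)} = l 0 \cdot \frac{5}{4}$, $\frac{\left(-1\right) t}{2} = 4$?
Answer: $227$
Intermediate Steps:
$t = -8$ ($t = \left(-2\right) 4 = -8$)
$l = -3$ ($l = 3 \left(-1\right) = -3$)
$J = 0$ ($J = \left(-8 + 8\right) \left(-7 + 7\right) = 0 \cdot 0 = 0$)
$x{\left(M \right)} = 0$ ($x{\left(M \right)} = \left(-3\right) 0 \cdot \frac{5}{4} = 0 \cdot 5 \cdot \frac{1}{4} = 0 \cdot \frac{5}{4} = 0$)
$\left(-61 + x{\left(J \right)}\right) + 288 = \left(-61 + 0\right) + 288 = -61 + 288 = 227$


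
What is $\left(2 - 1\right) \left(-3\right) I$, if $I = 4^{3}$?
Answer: $-192$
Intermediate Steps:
$I = 64$
$\left(2 - 1\right) \left(-3\right) I = \left(2 - 1\right) \left(-3\right) 64 = 1 \left(-3\right) 64 = \left(-3\right) 64 = -192$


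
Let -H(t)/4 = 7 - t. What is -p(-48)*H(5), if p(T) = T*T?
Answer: 18432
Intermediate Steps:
p(T) = T²
H(t) = -28 + 4*t (H(t) = -4*(7 - t) = -28 + 4*t)
-p(-48)*H(5) = -(-48)²*(-28 + 4*5) = -2304*(-28 + 20) = -2304*(-8) = -1*(-18432) = 18432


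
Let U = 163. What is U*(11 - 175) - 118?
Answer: -26850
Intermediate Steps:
U*(11 - 175) - 118 = 163*(11 - 175) - 118 = 163*(-164) - 118 = -26732 - 118 = -26850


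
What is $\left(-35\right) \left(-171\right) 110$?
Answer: $658350$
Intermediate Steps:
$\left(-35\right) \left(-171\right) 110 = 5985 \cdot 110 = 658350$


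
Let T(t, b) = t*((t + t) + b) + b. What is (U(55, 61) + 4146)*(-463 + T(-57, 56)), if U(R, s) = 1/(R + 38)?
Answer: 1117793521/93 ≈ 1.2019e+7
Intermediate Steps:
U(R, s) = 1/(38 + R)
T(t, b) = b + t*(b + 2*t) (T(t, b) = t*(2*t + b) + b = t*(b + 2*t) + b = b + t*(b + 2*t))
(U(55, 61) + 4146)*(-463 + T(-57, 56)) = (1/(38 + 55) + 4146)*(-463 + (56 + 2*(-57)**2 + 56*(-57))) = (1/93 + 4146)*(-463 + (56 + 2*3249 - 3192)) = (1/93 + 4146)*(-463 + (56 + 6498 - 3192)) = 385579*(-463 + 3362)/93 = (385579/93)*2899 = 1117793521/93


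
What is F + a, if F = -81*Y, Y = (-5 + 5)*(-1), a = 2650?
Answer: 2650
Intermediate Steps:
Y = 0 (Y = 0*(-1) = 0)
F = 0 (F = -81*0 = 0)
F + a = 0 + 2650 = 2650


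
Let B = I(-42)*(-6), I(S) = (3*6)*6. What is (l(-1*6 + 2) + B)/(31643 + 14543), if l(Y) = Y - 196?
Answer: -424/23093 ≈ -0.018361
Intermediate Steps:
I(S) = 108 (I(S) = 18*6 = 108)
l(Y) = -196 + Y
B = -648 (B = 108*(-6) = -648)
(l(-1*6 + 2) + B)/(31643 + 14543) = ((-196 + (-1*6 + 2)) - 648)/(31643 + 14543) = ((-196 + (-6 + 2)) - 648)/46186 = ((-196 - 4) - 648)*(1/46186) = (-200 - 648)*(1/46186) = -848*1/46186 = -424/23093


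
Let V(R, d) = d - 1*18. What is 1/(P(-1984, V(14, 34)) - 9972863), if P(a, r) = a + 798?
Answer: -1/9974049 ≈ -1.0026e-7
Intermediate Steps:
V(R, d) = -18 + d (V(R, d) = d - 18 = -18 + d)
P(a, r) = 798 + a
1/(P(-1984, V(14, 34)) - 9972863) = 1/((798 - 1984) - 9972863) = 1/(-1186 - 9972863) = 1/(-9974049) = -1/9974049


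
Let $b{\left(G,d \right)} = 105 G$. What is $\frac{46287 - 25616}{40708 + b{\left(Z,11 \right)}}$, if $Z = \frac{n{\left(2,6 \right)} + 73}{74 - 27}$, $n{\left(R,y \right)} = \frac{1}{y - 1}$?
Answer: $\frac{971537}{1920962} \approx 0.50576$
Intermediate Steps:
$n{\left(R,y \right)} = \frac{1}{-1 + y}$
$Z = \frac{366}{235}$ ($Z = \frac{\frac{1}{-1 + 6} + 73}{74 - 27} = \frac{\frac{1}{5} + 73}{47} = \left(\frac{1}{5} + 73\right) \frac{1}{47} = \frac{366}{5} \cdot \frac{1}{47} = \frac{366}{235} \approx 1.5574$)
$\frac{46287 - 25616}{40708 + b{\left(Z,11 \right)}} = \frac{46287 - 25616}{40708 + 105 \cdot \frac{366}{235}} = \frac{20671}{40708 + \frac{7686}{47}} = \frac{20671}{\frac{1920962}{47}} = 20671 \cdot \frac{47}{1920962} = \frac{971537}{1920962}$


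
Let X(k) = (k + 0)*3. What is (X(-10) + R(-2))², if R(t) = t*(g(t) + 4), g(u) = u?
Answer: 1156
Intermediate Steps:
X(k) = 3*k (X(k) = k*3 = 3*k)
R(t) = t*(4 + t) (R(t) = t*(t + 4) = t*(4 + t))
(X(-10) + R(-2))² = (3*(-10) - 2*(4 - 2))² = (-30 - 2*2)² = (-30 - 4)² = (-34)² = 1156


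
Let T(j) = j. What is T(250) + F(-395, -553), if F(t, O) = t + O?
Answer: -698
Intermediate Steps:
F(t, O) = O + t
T(250) + F(-395, -553) = 250 + (-553 - 395) = 250 - 948 = -698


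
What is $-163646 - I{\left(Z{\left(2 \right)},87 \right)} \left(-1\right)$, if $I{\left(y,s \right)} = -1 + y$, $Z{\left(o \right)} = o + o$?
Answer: $-163643$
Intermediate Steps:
$Z{\left(o \right)} = 2 o$
$-163646 - I{\left(Z{\left(2 \right)},87 \right)} \left(-1\right) = -163646 - \left(-1 + 2 \cdot 2\right) \left(-1\right) = -163646 - \left(-1 + 4\right) \left(-1\right) = -163646 - 3 \left(-1\right) = -163646 - -3 = -163646 + 3 = -163643$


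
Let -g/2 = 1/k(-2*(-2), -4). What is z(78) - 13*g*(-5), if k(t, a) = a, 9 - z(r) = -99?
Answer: 281/2 ≈ 140.50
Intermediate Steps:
z(r) = 108 (z(r) = 9 - 1*(-99) = 9 + 99 = 108)
g = ½ (g = -2/(-4) = -2*(-¼) = ½ ≈ 0.50000)
z(78) - 13*g*(-5) = 108 - 13*(½)*(-5) = 108 - 13*(-5)/2 = 108 - 1*(-65/2) = 108 + 65/2 = 281/2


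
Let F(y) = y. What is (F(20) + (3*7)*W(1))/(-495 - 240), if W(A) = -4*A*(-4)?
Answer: -356/735 ≈ -0.48435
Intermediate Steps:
W(A) = 16*A
(F(20) + (3*7)*W(1))/(-495 - 240) = (20 + (3*7)*(16*1))/(-495 - 240) = (20 + 21*16)/(-735) = (20 + 336)*(-1/735) = 356*(-1/735) = -356/735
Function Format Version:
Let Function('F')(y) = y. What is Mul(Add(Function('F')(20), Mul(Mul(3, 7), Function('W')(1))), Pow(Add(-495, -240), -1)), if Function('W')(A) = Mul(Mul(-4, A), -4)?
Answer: Rational(-356, 735) ≈ -0.48435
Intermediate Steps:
Function('W')(A) = Mul(16, A)
Mul(Add(Function('F')(20), Mul(Mul(3, 7), Function('W')(1))), Pow(Add(-495, -240), -1)) = Mul(Add(20, Mul(Mul(3, 7), Mul(16, 1))), Pow(Add(-495, -240), -1)) = Mul(Add(20, Mul(21, 16)), Pow(-735, -1)) = Mul(Add(20, 336), Rational(-1, 735)) = Mul(356, Rational(-1, 735)) = Rational(-356, 735)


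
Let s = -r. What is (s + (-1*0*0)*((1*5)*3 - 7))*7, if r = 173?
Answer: -1211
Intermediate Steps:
s = -173 (s = -1*173 = -173)
(s + (-1*0*0)*((1*5)*3 - 7))*7 = (-173 + (-1*0*0)*((1*5)*3 - 7))*7 = (-173 + (0*0)*(5*3 - 7))*7 = (-173 + 0*(15 - 7))*7 = (-173 + 0*8)*7 = (-173 + 0)*7 = -173*7 = -1211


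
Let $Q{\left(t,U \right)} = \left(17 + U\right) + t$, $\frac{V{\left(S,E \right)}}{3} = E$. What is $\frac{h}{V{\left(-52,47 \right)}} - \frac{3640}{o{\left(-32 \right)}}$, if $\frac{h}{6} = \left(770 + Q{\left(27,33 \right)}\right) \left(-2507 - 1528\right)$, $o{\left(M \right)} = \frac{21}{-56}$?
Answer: $- \frac{19137230}{141} \approx -1.3573 \cdot 10^{5}$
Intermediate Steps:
$o{\left(M \right)} = - \frac{3}{8}$ ($o{\left(M \right)} = 21 \left(- \frac{1}{56}\right) = - \frac{3}{8}$)
$V{\left(S,E \right)} = 3 E$
$Q{\left(t,U \right)} = 17 + U + t$
$h = -20505870$ ($h = 6 \left(770 + \left(17 + 33 + 27\right)\right) \left(-2507 - 1528\right) = 6 \left(770 + 77\right) \left(-4035\right) = 6 \cdot 847 \left(-4035\right) = 6 \left(-3417645\right) = -20505870$)
$\frac{h}{V{\left(-52,47 \right)}} - \frac{3640}{o{\left(-32 \right)}} = - \frac{20505870}{3 \cdot 47} - \frac{3640}{- \frac{3}{8}} = - \frac{20505870}{141} - - \frac{29120}{3} = \left(-20505870\right) \frac{1}{141} + \frac{29120}{3} = - \frac{6835290}{47} + \frac{29120}{3} = - \frac{19137230}{141}$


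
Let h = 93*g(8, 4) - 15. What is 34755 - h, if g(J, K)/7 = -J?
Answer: 39978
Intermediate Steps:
g(J, K) = -7*J (g(J, K) = 7*(-J) = -7*J)
h = -5223 (h = 93*(-7*8) - 15 = 93*(-56) - 15 = -5208 - 15 = -5223)
34755 - h = 34755 - 1*(-5223) = 34755 + 5223 = 39978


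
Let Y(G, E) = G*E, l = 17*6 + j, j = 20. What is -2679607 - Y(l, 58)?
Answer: -2686683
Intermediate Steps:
l = 122 (l = 17*6 + 20 = 102 + 20 = 122)
Y(G, E) = E*G
-2679607 - Y(l, 58) = -2679607 - 58*122 = -2679607 - 1*7076 = -2679607 - 7076 = -2686683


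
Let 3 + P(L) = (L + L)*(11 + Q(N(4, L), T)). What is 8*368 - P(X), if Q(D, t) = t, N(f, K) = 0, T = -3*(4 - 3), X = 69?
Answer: 1843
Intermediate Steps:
T = -3 (T = -3*1 = -3)
P(L) = -3 + 16*L (P(L) = -3 + (L + L)*(11 - 3) = -3 + (2*L)*8 = -3 + 16*L)
8*368 - P(X) = 8*368 - (-3 + 16*69) = 2944 - (-3 + 1104) = 2944 - 1*1101 = 2944 - 1101 = 1843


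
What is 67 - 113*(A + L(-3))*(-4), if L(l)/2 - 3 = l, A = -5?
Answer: -2193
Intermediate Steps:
L(l) = 6 + 2*l
67 - 113*(A + L(-3))*(-4) = 67 - 113*(-5 + (6 + 2*(-3)))*(-4) = 67 - 113*(-5 + (6 - 6))*(-4) = 67 - 113*(-5 + 0)*(-4) = 67 - (-565)*(-4) = 67 - 113*20 = 67 - 2260 = -2193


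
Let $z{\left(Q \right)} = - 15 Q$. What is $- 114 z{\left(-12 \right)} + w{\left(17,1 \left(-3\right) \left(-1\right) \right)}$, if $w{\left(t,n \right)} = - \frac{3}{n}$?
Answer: $-20521$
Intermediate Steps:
$- 114 z{\left(-12 \right)} + w{\left(17,1 \left(-3\right) \left(-1\right) \right)} = - 114 \left(\left(-15\right) \left(-12\right)\right) - \frac{3}{1 \left(-3\right) \left(-1\right)} = \left(-114\right) 180 - \frac{3}{\left(-3\right) \left(-1\right)} = -20520 - \frac{3}{3} = -20520 - 1 = -20521$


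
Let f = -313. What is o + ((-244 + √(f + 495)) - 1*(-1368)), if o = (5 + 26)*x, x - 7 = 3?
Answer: 1434 + √182 ≈ 1447.5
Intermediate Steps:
x = 10 (x = 7 + 3 = 10)
o = 310 (o = (5 + 26)*10 = 31*10 = 310)
o + ((-244 + √(f + 495)) - 1*(-1368)) = 310 + ((-244 + √(-313 + 495)) - 1*(-1368)) = 310 + ((-244 + √182) + 1368) = 310 + (1124 + √182) = 1434 + √182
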